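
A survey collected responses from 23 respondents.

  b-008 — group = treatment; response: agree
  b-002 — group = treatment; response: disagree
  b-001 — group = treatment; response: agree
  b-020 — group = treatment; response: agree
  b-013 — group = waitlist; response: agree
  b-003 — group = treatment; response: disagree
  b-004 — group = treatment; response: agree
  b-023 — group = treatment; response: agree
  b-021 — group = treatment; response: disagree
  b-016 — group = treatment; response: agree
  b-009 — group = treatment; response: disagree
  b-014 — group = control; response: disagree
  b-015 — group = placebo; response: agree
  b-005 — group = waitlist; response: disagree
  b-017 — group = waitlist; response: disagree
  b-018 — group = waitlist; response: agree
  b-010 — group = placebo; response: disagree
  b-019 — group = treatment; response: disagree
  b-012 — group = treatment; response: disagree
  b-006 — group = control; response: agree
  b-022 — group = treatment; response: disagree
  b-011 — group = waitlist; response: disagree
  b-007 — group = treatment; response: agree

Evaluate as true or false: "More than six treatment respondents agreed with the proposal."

True

Truth condition: |A ∩ B| > 6.
A (the restrictor) = {b-008, b-002, b-001, b-020, b-003, b-004, b-023, b-021, b-016, b-009, b-019, b-012, b-022, b-007}, |A| = 14.
A ∩ B = {b-008, b-001, b-020, b-004, b-023, b-016, b-007}, so |A ∩ B| = 7.
|A ∩ B| = 7, so the statement is true.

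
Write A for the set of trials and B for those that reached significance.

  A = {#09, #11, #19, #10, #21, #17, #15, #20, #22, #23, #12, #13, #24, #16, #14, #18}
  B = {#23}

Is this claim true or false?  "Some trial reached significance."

True

Truth condition: A ∩ B ≠ ∅ (|A ∩ B| ≥ 1).
|A| = 16, |A ∩ B| = 1, |A ∖ B| = 15.
So the statement is true.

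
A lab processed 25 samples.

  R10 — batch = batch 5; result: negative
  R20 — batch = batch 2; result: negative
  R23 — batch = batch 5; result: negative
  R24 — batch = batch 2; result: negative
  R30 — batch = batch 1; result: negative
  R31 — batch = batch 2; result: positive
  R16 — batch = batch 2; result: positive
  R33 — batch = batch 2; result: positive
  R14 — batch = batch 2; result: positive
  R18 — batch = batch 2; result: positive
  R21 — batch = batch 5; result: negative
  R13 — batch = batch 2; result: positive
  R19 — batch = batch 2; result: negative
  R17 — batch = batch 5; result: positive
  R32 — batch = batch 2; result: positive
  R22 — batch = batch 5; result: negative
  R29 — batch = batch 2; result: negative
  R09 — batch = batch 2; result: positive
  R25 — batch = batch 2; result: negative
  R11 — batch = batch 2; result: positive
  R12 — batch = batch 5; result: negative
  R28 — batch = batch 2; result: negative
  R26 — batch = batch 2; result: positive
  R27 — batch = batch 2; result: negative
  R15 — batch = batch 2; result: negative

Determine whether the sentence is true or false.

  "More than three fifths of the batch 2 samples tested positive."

'More than three fifths of the batch 2 samples tested positive' holds iff |A ∩ B| / |A| > 3/5.
|A| = 18, |A ∩ B| = 10, |A ∖ B| = 8.
|A ∩ B|/|A| = 10/18, so the statement is false.

False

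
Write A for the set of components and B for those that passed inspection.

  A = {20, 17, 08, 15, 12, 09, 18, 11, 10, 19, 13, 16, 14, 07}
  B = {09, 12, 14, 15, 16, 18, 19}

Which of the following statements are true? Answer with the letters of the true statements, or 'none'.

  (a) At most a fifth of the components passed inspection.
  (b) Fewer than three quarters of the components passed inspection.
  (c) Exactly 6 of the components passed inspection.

(b)

|A| = 14, |A ∩ B| = 7, |A ∖ B| = 7.
(a) |A ∩ B| / |A| ≤ 1/5: fails.
(b) |A ∩ B| / |A| < 3/4: holds.
(c) |A ∩ B| = 6: fails.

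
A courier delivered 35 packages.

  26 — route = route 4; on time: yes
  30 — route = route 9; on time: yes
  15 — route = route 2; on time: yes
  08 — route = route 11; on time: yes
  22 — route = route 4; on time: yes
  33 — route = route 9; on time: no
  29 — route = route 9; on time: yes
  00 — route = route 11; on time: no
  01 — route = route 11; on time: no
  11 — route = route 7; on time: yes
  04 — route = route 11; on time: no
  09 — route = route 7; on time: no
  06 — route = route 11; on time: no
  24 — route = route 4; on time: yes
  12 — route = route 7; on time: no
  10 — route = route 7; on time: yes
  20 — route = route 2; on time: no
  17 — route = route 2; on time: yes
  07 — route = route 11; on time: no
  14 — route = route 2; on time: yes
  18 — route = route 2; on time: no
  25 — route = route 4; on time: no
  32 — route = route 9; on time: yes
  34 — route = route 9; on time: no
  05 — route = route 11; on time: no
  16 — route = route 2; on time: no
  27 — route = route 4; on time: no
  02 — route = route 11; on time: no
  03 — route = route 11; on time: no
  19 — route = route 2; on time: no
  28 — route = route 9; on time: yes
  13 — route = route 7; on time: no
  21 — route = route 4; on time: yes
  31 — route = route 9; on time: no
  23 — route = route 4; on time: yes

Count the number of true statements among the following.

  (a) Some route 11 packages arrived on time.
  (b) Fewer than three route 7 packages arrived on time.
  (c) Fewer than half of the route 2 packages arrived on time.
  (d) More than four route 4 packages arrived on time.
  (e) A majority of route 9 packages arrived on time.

(a) route 11: |A| = 9, |A ∩ B| = 1; needs A ∩ B ≠ ∅ (|A ∩ B| ≥ 1) — true.
(b) route 7: |A| = 5, |A ∩ B| = 2; needs |A ∩ B| < 3 — true.
(c) route 2: |A| = 7, |A ∩ B| = 3; needs |A ∩ B| < |A ∖ B| — true.
(d) route 4: |A| = 7, |A ∩ B| = 5; needs |A ∩ B| > 4 — true.
(e) route 9: |A| = 7, |A ∩ B| = 4; needs |A ∩ B| > |A ∖ B| — true.

5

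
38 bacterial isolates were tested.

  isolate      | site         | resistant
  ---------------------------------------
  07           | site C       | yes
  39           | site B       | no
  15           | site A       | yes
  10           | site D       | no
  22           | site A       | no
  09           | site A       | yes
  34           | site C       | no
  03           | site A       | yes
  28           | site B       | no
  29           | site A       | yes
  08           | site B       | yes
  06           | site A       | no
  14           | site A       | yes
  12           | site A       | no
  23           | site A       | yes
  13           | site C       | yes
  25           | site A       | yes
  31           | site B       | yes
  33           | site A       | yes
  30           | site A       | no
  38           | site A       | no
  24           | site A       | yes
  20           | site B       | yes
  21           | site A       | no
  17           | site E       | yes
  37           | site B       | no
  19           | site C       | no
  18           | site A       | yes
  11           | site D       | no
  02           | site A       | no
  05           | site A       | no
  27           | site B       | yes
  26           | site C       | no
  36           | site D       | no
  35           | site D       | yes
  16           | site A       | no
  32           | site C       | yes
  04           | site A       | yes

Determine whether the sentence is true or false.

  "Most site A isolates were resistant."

True

Truth condition: |A ∩ B| > |A ∖ B|.
|A| = 20, |A ∩ B| = 11, |A ∖ B| = 9.
11 > 9, so the statement is true.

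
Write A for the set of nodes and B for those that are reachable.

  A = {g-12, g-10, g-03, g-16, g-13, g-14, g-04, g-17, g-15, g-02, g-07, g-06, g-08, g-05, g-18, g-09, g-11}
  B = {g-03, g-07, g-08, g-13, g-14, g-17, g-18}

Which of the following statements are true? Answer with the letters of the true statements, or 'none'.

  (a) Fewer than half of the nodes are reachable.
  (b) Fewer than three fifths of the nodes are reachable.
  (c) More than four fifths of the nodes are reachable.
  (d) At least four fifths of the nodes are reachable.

(a), (b)

|A| = 17, |A ∩ B| = 7, |A ∖ B| = 10.
(a) |A ∩ B| < |A ∖ B|: holds.
(b) |A ∩ B| / |A| < 3/5: holds.
(c) |A ∩ B| / |A| > 4/5: fails.
(d) |A ∩ B| / |A| ≥ 4/5: fails.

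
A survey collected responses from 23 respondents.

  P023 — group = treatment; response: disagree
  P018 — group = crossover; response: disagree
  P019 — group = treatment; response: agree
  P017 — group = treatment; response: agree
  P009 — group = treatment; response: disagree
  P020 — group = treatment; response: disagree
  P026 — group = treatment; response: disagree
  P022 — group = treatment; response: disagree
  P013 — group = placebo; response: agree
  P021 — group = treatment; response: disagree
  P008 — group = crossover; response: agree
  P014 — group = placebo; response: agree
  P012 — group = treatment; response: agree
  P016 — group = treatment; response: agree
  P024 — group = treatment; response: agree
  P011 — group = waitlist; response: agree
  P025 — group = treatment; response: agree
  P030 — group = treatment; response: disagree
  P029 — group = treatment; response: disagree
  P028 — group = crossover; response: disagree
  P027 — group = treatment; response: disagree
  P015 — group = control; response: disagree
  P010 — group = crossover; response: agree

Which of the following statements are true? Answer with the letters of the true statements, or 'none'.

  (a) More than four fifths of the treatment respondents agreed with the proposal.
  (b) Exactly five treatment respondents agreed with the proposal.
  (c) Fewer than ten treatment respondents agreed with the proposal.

(c)

|A| = 15, |A ∩ B| = 6, |A ∖ B| = 9.
(a) |A ∩ B| / |A| > 4/5: fails.
(b) |A ∩ B| = 5: fails.
(c) |A ∩ B| < 10: holds.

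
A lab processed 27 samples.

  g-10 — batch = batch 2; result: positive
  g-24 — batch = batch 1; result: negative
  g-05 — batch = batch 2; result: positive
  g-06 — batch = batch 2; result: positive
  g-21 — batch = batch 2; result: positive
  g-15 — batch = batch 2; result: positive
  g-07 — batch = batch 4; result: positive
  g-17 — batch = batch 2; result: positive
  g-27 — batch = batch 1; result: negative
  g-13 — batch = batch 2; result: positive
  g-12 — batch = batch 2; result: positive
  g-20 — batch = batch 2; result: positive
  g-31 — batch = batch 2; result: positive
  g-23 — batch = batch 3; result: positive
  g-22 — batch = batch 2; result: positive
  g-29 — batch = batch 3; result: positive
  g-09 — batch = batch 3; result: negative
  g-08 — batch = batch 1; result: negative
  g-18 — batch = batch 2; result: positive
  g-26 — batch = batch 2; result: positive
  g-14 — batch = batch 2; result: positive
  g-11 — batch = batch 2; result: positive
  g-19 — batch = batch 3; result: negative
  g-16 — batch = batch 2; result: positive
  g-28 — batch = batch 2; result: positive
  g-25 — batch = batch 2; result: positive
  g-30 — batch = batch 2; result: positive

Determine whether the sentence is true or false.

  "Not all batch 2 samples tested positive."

False

The determiner here denotes the relation: A ⊄ B (|A ∖ B| ≥ 1).
|A| = 19, |A ∩ B| = 19, |A ∖ B| = 0.
So the statement is false.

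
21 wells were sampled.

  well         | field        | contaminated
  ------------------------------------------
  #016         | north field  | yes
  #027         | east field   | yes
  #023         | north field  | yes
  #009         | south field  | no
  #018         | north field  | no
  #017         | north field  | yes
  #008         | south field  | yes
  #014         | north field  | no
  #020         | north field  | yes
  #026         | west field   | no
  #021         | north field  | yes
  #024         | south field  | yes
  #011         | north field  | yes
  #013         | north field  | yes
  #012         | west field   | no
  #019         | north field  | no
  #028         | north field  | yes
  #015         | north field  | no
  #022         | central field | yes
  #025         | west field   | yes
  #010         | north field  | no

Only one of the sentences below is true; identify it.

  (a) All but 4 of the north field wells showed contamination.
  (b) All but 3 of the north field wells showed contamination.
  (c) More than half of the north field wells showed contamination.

(c)

|A| = 13, |A ∩ B| = 8, |A ∖ B| = 5.
(a) requires |A ∖ B| = 4: false.
(b) requires |A ∖ B| = 3: false.
(c) requires |A ∩ B| > |A ∖ B|: true.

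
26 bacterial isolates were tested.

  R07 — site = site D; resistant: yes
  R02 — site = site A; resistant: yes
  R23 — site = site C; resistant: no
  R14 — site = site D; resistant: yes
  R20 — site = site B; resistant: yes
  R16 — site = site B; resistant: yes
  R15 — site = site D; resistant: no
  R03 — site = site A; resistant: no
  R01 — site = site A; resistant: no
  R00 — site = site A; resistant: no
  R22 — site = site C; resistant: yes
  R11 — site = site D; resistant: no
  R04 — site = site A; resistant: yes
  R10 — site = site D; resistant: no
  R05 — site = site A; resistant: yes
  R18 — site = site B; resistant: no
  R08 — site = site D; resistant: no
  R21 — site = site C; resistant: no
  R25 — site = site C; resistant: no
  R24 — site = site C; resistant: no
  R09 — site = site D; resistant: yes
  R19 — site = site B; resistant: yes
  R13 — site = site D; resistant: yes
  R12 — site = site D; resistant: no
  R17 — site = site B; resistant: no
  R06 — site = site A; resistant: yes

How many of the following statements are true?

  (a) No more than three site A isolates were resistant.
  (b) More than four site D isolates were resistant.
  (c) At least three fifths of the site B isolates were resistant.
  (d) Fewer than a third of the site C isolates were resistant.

(a) site A: |A| = 7, |A ∩ B| = 4; needs |A ∩ B| ≤ 3 — false.
(b) site D: |A| = 9, |A ∩ B| = 4; needs |A ∩ B| > 4 — false.
(c) site B: |A| = 5, |A ∩ B| = 3; needs |A ∩ B| / |A| ≥ 3/5 — true.
(d) site C: |A| = 5, |A ∩ B| = 1; needs |A ∩ B| / |A| < 1/3 — true.

2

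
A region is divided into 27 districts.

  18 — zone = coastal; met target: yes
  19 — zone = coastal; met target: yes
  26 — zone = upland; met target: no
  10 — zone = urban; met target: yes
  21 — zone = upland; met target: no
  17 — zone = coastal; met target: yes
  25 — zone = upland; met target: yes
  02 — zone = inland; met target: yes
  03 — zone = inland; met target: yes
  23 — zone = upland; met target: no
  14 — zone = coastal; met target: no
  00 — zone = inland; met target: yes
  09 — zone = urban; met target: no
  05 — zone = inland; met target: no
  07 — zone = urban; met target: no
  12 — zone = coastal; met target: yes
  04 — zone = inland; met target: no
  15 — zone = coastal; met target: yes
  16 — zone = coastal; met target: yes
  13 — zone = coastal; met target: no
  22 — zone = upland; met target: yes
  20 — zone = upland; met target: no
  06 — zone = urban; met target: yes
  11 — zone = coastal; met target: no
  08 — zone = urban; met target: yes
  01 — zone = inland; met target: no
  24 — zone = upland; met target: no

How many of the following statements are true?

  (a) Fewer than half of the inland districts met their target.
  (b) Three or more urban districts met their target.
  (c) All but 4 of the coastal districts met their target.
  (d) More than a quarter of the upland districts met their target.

2

(a) inland: |A| = 6, |A ∩ B| = 3; needs |A ∩ B| < |A ∖ B| — false.
(b) urban: |A| = 5, |A ∩ B| = 3; needs |A ∩ B| ≥ 3 — true.
(c) coastal: |A| = 9, |A ∩ B| = 6; needs |A ∖ B| = 4 — false.
(d) upland: |A| = 7, |A ∩ B| = 2; needs |A ∩ B| / |A| > 1/4 — true.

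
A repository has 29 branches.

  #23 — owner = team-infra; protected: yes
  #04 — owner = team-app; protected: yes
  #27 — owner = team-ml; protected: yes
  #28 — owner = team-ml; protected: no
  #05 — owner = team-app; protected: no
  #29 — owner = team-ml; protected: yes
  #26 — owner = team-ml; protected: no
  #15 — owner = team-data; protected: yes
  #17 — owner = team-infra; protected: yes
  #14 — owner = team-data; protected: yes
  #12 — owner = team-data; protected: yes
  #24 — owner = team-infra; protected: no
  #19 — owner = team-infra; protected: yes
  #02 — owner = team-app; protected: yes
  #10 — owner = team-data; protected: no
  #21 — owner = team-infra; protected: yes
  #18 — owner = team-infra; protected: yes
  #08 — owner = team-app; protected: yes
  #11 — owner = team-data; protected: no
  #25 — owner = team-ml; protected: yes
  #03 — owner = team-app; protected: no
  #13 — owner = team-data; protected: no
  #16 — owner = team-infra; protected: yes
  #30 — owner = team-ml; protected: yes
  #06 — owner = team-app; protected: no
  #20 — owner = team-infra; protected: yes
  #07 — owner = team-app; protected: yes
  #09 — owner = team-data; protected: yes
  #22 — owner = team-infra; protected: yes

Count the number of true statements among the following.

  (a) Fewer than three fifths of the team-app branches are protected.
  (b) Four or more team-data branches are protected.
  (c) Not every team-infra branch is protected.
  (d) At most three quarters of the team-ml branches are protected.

4

(a) team-app: |A| = 7, |A ∩ B| = 4; needs |A ∩ B| / |A| < 3/5 — true.
(b) team-data: |A| = 7, |A ∩ B| = 4; needs |A ∩ B| ≥ 4 — true.
(c) team-infra: |A| = 9, |A ∩ B| = 8; needs A ⊄ B (|A ∖ B| ≥ 1) — true.
(d) team-ml: |A| = 6, |A ∩ B| = 4; needs |A ∩ B| / |A| ≤ 3/4 — true.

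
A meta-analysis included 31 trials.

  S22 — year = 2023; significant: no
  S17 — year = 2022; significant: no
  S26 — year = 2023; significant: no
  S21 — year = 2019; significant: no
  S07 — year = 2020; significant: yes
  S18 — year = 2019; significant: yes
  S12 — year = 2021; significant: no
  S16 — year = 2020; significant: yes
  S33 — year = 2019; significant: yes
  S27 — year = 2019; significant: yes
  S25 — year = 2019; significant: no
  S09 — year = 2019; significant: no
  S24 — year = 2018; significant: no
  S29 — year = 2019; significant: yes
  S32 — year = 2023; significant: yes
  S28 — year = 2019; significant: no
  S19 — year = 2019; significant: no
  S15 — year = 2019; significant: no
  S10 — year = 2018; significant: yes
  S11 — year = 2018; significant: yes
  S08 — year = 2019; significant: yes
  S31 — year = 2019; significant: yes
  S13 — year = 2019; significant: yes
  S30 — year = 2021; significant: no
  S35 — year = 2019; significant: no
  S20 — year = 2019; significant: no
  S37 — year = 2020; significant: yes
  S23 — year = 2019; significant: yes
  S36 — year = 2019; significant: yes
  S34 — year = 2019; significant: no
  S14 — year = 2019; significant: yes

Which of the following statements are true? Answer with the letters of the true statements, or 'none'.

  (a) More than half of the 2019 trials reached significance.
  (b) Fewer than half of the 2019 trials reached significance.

|A| = 19, |A ∩ B| = 10, |A ∖ B| = 9.
(a) |A ∩ B| > |A ∖ B|: holds.
(b) |A ∩ B| < |A ∖ B|: fails.

(a)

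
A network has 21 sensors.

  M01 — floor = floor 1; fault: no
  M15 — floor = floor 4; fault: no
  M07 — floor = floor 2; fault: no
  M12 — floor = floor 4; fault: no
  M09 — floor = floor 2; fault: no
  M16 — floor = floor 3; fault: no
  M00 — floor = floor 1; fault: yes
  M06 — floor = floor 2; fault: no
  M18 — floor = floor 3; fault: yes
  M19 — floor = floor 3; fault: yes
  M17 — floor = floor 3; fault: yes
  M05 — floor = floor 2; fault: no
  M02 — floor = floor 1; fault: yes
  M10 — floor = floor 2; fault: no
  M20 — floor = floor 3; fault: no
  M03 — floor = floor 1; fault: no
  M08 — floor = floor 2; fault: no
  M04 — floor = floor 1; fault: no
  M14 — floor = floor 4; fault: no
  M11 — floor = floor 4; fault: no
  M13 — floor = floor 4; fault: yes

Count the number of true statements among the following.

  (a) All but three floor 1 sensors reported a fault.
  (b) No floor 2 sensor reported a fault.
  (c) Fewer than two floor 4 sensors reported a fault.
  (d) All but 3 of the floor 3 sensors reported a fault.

3

(a) floor 1: |A| = 5, |A ∩ B| = 2; needs |A ∖ B| = 3 — true.
(b) floor 2: |A| = 6, |A ∩ B| = 0; needs A ∩ B = ∅ (|A ∩ B| = 0) — true.
(c) floor 4: |A| = 5, |A ∩ B| = 1; needs |A ∩ B| < 2 — true.
(d) floor 3: |A| = 5, |A ∩ B| = 3; needs |A ∖ B| = 3 — false.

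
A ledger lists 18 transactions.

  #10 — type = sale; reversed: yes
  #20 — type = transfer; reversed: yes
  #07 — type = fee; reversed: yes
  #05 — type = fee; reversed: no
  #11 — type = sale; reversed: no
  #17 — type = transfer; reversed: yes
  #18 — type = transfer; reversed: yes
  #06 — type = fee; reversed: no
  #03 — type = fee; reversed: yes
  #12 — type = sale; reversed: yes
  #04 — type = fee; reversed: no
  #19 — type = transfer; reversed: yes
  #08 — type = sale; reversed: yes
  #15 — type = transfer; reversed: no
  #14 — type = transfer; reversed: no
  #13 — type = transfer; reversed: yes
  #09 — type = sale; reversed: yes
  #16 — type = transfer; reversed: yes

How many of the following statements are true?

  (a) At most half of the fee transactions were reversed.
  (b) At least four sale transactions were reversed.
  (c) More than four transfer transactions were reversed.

(a) fee: |A| = 5, |A ∩ B| = 2; needs |A ∩ B| ≤ |A ∖ B| — true.
(b) sale: |A| = 5, |A ∩ B| = 4; needs |A ∩ B| ≥ 4 — true.
(c) transfer: |A| = 8, |A ∩ B| = 6; needs |A ∩ B| > 4 — true.

3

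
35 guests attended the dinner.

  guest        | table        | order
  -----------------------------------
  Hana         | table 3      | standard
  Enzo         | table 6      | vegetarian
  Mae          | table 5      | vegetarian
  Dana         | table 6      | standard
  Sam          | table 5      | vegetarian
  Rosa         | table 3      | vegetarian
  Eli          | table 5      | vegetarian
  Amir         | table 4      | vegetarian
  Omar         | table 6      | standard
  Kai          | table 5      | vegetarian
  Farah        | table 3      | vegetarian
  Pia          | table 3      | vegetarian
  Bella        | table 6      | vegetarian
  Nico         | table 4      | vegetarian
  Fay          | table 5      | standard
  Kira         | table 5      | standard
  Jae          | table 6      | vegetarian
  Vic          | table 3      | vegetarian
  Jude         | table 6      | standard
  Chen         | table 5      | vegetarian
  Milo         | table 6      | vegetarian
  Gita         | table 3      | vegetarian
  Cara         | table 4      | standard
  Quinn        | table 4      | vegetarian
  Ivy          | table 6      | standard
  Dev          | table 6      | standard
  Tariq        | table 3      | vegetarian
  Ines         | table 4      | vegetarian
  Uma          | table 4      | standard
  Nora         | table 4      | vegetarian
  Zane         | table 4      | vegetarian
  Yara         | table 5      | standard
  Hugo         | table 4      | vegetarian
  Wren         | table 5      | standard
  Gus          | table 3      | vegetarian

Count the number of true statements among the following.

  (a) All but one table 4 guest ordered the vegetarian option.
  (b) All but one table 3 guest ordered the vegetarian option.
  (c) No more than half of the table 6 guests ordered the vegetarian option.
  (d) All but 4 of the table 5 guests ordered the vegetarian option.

(a) table 4: |A| = 9, |A ∩ B| = 7; needs |A ∖ B| = 1 — false.
(b) table 3: |A| = 8, |A ∩ B| = 7; needs |A ∖ B| = 1 — true.
(c) table 6: |A| = 9, |A ∩ B| = 4; needs |A ∩ B| ≤ |A ∖ B| — true.
(d) table 5: |A| = 9, |A ∩ B| = 5; needs |A ∖ B| = 4 — true.

3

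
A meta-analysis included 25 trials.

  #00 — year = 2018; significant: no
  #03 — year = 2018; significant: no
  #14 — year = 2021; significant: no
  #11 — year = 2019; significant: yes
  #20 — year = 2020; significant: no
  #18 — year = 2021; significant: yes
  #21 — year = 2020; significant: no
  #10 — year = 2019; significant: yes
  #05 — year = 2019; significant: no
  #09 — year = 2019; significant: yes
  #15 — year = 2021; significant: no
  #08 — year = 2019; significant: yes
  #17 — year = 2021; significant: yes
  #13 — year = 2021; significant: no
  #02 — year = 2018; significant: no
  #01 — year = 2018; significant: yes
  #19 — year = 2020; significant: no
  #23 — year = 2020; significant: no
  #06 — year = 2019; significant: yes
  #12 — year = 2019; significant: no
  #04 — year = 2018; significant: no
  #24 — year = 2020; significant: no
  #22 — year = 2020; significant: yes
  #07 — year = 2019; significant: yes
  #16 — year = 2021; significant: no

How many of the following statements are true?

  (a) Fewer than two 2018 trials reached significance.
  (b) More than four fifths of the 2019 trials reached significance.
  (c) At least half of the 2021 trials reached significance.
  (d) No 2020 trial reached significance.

1

(a) 2018: |A| = 5, |A ∩ B| = 1; needs |A ∩ B| < 2 — true.
(b) 2019: |A| = 8, |A ∩ B| = 6; needs |A ∩ B| / |A| > 4/5 — false.
(c) 2021: |A| = 6, |A ∩ B| = 2; needs |A ∩ B| ≥ |A ∖ B| — false.
(d) 2020: |A| = 6, |A ∩ B| = 1; needs A ∩ B = ∅ (|A ∩ B| = 0) — false.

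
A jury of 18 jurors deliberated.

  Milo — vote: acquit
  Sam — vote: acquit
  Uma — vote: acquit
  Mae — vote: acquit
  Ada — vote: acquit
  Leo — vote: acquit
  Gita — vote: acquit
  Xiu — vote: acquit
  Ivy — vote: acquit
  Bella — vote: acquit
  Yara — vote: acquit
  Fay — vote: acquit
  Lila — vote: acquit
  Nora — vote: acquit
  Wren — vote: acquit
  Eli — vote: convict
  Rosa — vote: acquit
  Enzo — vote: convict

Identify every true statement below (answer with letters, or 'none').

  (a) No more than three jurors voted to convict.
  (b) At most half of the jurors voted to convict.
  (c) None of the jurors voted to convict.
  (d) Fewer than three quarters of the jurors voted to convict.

(a), (b), (d)

|A| = 18, |A ∩ B| = 2, |A ∖ B| = 16.
(a) |A ∩ B| ≤ 3: holds.
(b) |A ∩ B| ≤ |A ∖ B|: holds.
(c) A ∩ B = ∅ (|A ∩ B| = 0): fails.
(d) |A ∩ B| / |A| < 3/4: holds.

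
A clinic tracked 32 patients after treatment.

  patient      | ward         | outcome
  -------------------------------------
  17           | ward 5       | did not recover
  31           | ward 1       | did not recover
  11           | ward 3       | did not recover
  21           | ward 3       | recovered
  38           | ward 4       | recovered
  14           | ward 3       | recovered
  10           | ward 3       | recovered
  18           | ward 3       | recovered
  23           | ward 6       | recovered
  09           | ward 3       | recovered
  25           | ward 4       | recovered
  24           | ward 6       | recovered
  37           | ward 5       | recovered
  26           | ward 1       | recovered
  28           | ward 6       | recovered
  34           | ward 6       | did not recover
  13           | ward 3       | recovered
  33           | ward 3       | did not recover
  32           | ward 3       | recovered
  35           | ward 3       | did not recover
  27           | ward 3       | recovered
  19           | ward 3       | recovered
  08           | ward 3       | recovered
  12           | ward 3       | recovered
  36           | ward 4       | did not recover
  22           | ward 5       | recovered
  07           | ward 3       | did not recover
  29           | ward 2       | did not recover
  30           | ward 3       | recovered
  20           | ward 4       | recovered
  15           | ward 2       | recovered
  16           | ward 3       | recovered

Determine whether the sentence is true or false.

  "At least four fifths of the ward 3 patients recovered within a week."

False

Truth condition: |A ∩ B| / |A| ≥ 4/5.
|A| = 17, |A ∩ B| = 13, |A ∖ B| = 4.
|A ∩ B|/|A| = 13/17, so the statement is false.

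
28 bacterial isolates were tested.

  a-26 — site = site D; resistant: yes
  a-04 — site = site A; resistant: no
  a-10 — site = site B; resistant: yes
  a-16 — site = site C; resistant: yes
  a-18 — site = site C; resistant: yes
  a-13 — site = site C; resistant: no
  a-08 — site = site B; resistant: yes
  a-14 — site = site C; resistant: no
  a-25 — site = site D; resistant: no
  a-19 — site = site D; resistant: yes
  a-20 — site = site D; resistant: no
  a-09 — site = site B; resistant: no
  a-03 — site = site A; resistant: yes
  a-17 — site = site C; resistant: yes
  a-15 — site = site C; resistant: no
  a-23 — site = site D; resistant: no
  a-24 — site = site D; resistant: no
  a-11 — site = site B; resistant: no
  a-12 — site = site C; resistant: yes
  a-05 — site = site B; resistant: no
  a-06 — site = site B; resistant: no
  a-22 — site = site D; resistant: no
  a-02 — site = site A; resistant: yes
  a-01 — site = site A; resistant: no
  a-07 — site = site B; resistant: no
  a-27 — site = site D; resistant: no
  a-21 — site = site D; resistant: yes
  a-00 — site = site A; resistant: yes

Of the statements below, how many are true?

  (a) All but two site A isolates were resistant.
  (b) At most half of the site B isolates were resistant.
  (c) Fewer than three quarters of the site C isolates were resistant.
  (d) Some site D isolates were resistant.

4

(a) site A: |A| = 5, |A ∩ B| = 3; needs |A ∖ B| = 2 — true.
(b) site B: |A| = 7, |A ∩ B| = 2; needs |A ∩ B| ≤ |A ∖ B| — true.
(c) site C: |A| = 7, |A ∩ B| = 4; needs |A ∩ B| / |A| < 3/4 — true.
(d) site D: |A| = 9, |A ∩ B| = 3; needs A ∩ B ≠ ∅ (|A ∩ B| ≥ 1) — true.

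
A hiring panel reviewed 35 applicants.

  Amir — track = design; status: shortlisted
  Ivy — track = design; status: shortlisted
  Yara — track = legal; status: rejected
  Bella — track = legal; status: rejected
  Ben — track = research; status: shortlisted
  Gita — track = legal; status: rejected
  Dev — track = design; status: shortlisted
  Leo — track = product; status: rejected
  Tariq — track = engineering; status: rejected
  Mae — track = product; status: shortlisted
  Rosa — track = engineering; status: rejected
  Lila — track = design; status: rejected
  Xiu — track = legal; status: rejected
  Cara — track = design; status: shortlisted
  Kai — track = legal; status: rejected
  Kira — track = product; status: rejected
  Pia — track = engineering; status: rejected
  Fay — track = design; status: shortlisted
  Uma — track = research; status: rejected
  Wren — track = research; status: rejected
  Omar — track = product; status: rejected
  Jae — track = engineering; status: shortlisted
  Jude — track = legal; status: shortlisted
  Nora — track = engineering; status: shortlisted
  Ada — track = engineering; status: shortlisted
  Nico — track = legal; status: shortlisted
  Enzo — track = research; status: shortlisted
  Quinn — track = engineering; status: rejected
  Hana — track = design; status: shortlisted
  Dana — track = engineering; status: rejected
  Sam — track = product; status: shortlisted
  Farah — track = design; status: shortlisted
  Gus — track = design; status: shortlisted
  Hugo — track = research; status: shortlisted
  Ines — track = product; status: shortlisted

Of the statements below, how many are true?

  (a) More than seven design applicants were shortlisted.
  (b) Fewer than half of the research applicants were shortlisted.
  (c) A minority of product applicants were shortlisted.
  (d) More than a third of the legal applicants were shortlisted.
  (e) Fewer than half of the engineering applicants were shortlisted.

2

(a) design: |A| = 9, |A ∩ B| = 8; needs |A ∩ B| > 7 — true.
(b) research: |A| = 5, |A ∩ B| = 3; needs |A ∩ B| < |A ∖ B| — false.
(c) product: |A| = 6, |A ∩ B| = 3; needs |A ∩ B| < |A ∖ B| — false.
(d) legal: |A| = 7, |A ∩ B| = 2; needs |A ∩ B| / |A| > 1/3 — false.
(e) engineering: |A| = 8, |A ∩ B| = 3; needs |A ∩ B| < |A ∖ B| — true.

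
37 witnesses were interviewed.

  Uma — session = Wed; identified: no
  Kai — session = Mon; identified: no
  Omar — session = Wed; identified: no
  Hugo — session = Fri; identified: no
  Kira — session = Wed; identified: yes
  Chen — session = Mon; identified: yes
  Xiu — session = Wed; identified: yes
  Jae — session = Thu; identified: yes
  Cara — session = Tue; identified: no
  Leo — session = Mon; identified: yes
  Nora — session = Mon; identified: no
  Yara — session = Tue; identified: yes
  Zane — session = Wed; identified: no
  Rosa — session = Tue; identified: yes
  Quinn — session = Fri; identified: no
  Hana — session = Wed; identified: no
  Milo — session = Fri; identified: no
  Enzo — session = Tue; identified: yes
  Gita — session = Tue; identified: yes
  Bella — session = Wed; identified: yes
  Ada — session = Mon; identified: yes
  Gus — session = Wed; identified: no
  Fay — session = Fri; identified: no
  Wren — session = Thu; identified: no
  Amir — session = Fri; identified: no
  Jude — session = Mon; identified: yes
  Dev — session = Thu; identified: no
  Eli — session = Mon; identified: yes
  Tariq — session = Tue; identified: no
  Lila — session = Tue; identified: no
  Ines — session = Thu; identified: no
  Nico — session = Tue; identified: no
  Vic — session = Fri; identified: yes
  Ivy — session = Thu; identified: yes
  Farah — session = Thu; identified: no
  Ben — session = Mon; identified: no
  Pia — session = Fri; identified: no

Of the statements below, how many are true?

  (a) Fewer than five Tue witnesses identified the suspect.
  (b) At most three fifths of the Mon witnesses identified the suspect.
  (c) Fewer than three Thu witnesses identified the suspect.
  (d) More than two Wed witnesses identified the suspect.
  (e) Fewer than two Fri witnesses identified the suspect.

4

(a) Tue: |A| = 8, |A ∩ B| = 4; needs |A ∩ B| < 5 — true.
(b) Mon: |A| = 8, |A ∩ B| = 5; needs |A ∩ B| / |A| ≤ 3/5 — false.
(c) Thu: |A| = 6, |A ∩ B| = 2; needs |A ∩ B| < 3 — true.
(d) Wed: |A| = 8, |A ∩ B| = 3; needs |A ∩ B| > 2 — true.
(e) Fri: |A| = 7, |A ∩ B| = 1; needs |A ∩ B| < 2 — true.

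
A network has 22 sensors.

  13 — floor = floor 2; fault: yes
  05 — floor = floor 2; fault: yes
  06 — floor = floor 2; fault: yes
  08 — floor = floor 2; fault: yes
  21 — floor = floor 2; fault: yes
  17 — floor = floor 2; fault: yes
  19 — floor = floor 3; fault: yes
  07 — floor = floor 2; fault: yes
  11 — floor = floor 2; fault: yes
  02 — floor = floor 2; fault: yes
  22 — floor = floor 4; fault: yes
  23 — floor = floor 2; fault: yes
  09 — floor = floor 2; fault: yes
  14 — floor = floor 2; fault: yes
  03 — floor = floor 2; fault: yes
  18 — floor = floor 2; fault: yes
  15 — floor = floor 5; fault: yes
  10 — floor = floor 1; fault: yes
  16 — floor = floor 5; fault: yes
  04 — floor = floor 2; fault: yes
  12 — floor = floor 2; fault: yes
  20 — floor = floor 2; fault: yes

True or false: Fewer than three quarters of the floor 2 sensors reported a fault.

'Fewer than three quarters of the floor 2 sensors reported a fault' holds iff |A ∩ B| / |A| < 3/4.
|A| = 17, |A ∩ B| = 17, |A ∖ B| = 0.
|A ∩ B|/|A| = 17/17, so the statement is false.

False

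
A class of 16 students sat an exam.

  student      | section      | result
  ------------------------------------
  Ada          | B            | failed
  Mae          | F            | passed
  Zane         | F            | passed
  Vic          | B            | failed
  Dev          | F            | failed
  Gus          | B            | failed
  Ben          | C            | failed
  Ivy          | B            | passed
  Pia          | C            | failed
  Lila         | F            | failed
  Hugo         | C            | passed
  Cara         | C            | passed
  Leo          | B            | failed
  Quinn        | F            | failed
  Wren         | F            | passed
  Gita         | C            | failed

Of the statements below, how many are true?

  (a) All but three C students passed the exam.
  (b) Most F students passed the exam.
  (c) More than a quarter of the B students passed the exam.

(a) C: |A| = 5, |A ∩ B| = 2; needs |A ∖ B| = 3 — true.
(b) F: |A| = 6, |A ∩ B| = 3; needs |A ∩ B| > |A ∖ B| — false.
(c) B: |A| = 5, |A ∩ B| = 1; needs |A ∩ B| / |A| > 1/4 — false.

1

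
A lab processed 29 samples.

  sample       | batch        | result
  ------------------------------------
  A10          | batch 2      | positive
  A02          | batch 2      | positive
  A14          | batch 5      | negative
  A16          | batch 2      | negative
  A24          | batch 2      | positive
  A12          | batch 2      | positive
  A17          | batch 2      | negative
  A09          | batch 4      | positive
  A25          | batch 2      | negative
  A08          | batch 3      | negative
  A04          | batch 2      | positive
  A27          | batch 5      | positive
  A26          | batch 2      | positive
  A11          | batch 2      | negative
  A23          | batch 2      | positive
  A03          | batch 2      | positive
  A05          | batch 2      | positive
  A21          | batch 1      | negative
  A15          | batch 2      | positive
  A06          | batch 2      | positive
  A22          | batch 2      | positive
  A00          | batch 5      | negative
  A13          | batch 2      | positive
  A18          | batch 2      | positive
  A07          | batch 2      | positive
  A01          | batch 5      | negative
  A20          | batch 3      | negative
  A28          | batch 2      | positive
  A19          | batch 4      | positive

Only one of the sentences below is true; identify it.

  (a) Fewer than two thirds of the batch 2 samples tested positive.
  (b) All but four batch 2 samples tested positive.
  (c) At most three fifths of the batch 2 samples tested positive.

|A| = 20, |A ∩ B| = 16, |A ∖ B| = 4.
(a) requires |A ∩ B| / |A| < 2/3: false.
(b) requires |A ∖ B| = 4: true.
(c) requires |A ∩ B| / |A| ≤ 3/5: false.

(b)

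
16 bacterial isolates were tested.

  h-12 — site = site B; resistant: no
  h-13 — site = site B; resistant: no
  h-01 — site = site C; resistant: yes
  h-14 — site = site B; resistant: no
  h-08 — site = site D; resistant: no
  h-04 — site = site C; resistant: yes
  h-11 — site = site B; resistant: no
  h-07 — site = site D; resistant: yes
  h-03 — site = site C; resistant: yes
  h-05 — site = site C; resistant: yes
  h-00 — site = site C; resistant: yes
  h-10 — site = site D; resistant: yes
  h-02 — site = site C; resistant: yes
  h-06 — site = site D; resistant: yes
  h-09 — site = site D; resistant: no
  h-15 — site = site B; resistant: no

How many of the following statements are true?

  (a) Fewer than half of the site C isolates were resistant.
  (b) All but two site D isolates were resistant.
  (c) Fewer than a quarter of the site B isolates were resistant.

2

(a) site C: |A| = 6, |A ∩ B| = 6; needs |A ∩ B| < |A ∖ B| — false.
(b) site D: |A| = 5, |A ∩ B| = 3; needs |A ∖ B| = 2 — true.
(c) site B: |A| = 5, |A ∩ B| = 0; needs |A ∩ B| / |A| < 1/4 — true.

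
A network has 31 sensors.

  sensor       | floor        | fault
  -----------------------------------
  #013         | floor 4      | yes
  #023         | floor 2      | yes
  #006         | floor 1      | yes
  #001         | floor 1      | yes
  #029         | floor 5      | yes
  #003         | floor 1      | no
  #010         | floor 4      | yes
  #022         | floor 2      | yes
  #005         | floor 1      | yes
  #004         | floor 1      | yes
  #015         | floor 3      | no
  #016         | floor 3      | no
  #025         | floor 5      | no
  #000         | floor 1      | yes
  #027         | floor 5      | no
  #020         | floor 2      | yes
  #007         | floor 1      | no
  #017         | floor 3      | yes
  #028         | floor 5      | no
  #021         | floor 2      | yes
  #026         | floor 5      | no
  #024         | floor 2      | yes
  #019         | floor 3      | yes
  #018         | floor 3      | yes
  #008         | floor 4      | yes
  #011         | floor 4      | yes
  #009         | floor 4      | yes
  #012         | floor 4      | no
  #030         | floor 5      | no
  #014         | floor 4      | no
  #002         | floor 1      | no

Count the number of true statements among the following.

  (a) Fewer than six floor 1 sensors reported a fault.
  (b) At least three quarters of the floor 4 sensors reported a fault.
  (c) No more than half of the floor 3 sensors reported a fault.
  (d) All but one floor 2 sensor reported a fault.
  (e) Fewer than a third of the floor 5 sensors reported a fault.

2

(a) floor 1: |A| = 8, |A ∩ B| = 5; needs |A ∩ B| < 6 — true.
(b) floor 4: |A| = 7, |A ∩ B| = 5; needs |A ∩ B| / |A| ≥ 3/4 — false.
(c) floor 3: |A| = 5, |A ∩ B| = 3; needs |A ∩ B| ≤ |A ∖ B| — false.
(d) floor 2: |A| = 5, |A ∩ B| = 5; needs |A ∖ B| = 1 — false.
(e) floor 5: |A| = 6, |A ∩ B| = 1; needs |A ∩ B| / |A| < 1/3 — true.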